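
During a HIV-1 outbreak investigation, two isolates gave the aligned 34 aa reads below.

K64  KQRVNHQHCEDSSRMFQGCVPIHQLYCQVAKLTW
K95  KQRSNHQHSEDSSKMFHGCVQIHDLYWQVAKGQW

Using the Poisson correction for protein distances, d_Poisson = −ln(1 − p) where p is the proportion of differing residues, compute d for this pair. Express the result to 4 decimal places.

Mismatches occur at site 4 (V/S), site 9 (C/S), site 14 (R/K), site 17 (Q/H), site 21 (P/Q), site 24 (Q/D), site 27 (C/W), site 32 (L/G), site 33 (T/Q).
p = 9/34 = 0.264706.
d = −ln(1 − 0.264706) = −ln(0.735294) = 0.3075.

0.3075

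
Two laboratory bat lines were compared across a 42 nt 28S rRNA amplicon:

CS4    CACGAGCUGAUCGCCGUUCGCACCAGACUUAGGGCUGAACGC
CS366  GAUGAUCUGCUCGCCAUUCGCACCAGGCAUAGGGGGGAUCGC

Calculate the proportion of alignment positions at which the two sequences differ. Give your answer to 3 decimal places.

0.238

Differing sites — 1:C/G; 3:C/U; 6:G/U; 10:A/C; 16:G/A; 27:A/G; 29:U/A; 35:C/G; 36:U/G; 39:A/U.
There are 10 differences over 42 sites, so p = 10/42 = 0.238.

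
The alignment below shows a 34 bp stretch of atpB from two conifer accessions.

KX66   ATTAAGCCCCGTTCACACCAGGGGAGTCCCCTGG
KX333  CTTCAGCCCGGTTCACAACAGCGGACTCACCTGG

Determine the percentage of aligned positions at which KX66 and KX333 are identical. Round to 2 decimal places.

79.41%

The sequences differ at positions 1 (A/C), 4 (A/C), 10 (C/G), 18 (C/A), 22 (G/C), 26 (G/C), 29 (C/A).
27 of the 34 sites match, so the percent identity is 27/34 × 100 = 79.41%.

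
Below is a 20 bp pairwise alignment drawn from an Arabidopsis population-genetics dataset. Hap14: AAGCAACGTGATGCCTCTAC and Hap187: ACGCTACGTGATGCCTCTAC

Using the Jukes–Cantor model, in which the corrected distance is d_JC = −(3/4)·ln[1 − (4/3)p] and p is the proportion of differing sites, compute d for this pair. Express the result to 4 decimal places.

The sequences differ at positions 2 (A/C), 5 (A/T).
p = 2/20 = 0.100000.
d = −0.75 · ln(1 − (4/3)·0.100000) = −0.75 · ln(0.866667) = −0.75 · (-0.143100) = 0.1073.

0.1073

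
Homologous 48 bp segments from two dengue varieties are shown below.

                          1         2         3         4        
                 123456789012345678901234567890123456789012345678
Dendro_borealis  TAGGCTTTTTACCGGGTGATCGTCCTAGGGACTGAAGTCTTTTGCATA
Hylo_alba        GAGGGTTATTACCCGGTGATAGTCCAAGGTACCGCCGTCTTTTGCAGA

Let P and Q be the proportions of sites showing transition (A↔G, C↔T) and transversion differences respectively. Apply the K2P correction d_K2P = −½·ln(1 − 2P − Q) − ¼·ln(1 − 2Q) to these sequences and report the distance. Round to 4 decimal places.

0.2786

Differing sites — 1:T/G (Tv); 5:C/G (Tv); 8:T/A (Tv); 14:G/C (Tv); 21:C/A (Tv); 26:T/A (Tv); 30:G/T (Tv); 33:T/C (Ti); 35:A/C (Tv); 36:A/C (Tv); 47:T/G (Tv).
Of the 11 differences, 1 transition and 10 transversions over 48 sites: P = 1/48 = 0.020833, Q = 10/48 = 0.208333.
d = −0.5·ln(0.750001) − 0.25·ln(0.583334) = −0.5·(-0.287681) − 0.25·(-0.538995) = 0.2786.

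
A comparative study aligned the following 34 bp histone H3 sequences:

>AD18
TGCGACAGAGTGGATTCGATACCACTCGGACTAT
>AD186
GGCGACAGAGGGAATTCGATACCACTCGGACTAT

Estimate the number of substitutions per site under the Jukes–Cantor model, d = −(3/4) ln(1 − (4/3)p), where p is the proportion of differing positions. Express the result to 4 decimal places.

0.0939

Differing sites — 1:T/G; 11:T/G; 13:G/A.
p = 3/34 = 0.088235.
d = −0.75 · ln(1 − (4/3)·0.088235) = −0.75 · ln(0.882353) = −0.75 · (-0.125163) = 0.0939.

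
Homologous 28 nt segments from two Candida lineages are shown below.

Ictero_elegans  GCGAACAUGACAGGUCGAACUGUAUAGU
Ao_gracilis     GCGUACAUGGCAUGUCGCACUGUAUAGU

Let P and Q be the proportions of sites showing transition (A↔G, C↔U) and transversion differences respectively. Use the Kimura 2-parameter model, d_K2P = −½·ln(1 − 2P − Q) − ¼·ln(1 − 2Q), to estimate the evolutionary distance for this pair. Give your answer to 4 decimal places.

0.1586

Differing sites — 4:A/U (Tv); 10:A/G (Ti); 13:G/U (Tv); 18:A/C (Tv).
Of the 4 differences, 1 transition and 3 transversions over 28 sites: P = 1/28 = 0.035714, Q = 3/28 = 0.107143.
d = −0.5·ln(0.821429) − 0.25·ln(0.785714) = −0.5·(-0.196710) − 0.25·(-0.241162) = 0.1586.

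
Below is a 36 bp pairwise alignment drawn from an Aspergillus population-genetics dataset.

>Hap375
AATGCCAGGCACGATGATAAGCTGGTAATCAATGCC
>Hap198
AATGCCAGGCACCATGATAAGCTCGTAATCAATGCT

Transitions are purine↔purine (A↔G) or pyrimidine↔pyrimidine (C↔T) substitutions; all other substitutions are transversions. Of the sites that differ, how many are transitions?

Mismatches occur at site 13 (G→C, transversion), site 24 (G→C, transversion), site 36 (C→T, transition).
Of the 3 differences, 1 transition and 2 transversions, so the answer is 1.

1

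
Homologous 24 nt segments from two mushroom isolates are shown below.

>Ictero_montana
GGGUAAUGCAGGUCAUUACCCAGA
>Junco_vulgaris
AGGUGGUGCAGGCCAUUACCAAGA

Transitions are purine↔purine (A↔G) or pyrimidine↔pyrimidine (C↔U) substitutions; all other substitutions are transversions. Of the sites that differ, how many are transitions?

Mismatches occur at site 1 (G/A, transition), site 5 (A/G, transition), site 6 (A/G, transition), site 13 (U/C, transition), site 21 (C/A, transversion).
Of the 5 differences, 4 transitions and 1 transversion, so the answer is 4.

4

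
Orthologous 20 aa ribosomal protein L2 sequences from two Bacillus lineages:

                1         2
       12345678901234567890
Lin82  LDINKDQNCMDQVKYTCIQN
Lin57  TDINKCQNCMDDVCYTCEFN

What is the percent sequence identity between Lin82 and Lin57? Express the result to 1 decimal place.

Mismatches occur at site 1 (L→T), site 6 (D→C), site 12 (Q→D), site 14 (K→C), site 18 (I→E), site 19 (Q→F).
14 of the 20 sites match, so the percent identity is 14/20 × 100 = 70.0%.

70.0%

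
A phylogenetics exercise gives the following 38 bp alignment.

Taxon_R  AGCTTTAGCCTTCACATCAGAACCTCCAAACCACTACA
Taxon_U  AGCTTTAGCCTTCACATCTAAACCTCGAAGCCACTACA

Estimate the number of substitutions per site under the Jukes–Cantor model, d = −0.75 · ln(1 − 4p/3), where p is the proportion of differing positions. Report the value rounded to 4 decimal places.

0.1134

Differing sites — 19:A/T; 20:G/A; 27:C/G; 30:A/G.
p = 4/38 = 0.105263.
d = −0.75 · ln(1 − (4/3)·0.105263) = −0.75 · ln(0.859649) = −0.75 · (-0.151231) = 0.1134.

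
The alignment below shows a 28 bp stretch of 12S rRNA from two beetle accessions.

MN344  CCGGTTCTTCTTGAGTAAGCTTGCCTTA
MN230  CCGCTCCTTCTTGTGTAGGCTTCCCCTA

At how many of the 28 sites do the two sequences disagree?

Differing sites — 4:G/C; 6:T/C; 14:A/T; 18:A/G; 23:G/C; 26:T/C.
That gives 6 mismatches out of 28 aligned sites, so the Hamming distance is 6.

6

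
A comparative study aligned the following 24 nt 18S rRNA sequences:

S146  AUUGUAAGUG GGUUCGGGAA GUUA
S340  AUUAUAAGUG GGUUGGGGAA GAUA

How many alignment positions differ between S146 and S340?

Differing sites — 4:G/A; 15:C/G; 22:U/A.
That gives 3 mismatches out of 24 aligned sites, so the Hamming distance is 3.

3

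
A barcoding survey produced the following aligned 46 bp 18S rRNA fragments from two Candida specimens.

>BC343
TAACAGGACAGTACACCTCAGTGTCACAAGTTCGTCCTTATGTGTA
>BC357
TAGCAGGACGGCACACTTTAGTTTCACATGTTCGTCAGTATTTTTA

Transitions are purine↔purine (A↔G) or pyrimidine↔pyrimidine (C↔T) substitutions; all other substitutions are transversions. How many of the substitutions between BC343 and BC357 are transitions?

5

Mismatches occur at site 3 (A↔G, transition), site 10 (A↔G, transition), site 12 (T↔C, transition), site 17 (C↔T, transition), site 19 (C↔T, transition), site 23 (G↔T, transversion), site 29 (A↔T, transversion), site 37 (C↔A, transversion), site 38 (T↔G, transversion), site 42 (G↔T, transversion), site 44 (G↔T, transversion).
Of the 11 differences, 5 transitions and 6 transversions, so the answer is 5.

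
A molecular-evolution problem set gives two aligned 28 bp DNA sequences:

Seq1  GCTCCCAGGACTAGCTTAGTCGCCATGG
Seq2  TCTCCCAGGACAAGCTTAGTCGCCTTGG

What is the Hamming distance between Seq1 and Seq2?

3

Mismatches occur at site 1 (G→T), site 12 (T→A), site 25 (A→T).
That gives 3 mismatches out of 28 aligned sites, so the Hamming distance is 3.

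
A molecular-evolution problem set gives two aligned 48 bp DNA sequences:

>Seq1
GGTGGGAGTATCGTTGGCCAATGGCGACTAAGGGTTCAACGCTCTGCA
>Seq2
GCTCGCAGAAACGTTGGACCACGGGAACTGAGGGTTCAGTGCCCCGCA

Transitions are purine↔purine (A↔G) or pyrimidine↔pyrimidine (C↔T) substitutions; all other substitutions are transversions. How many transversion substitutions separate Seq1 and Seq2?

8

Differing sites — 2:G/C (Tv); 4:G/C (Tv); 6:G/C (Tv); 9:T/A (Tv); 11:T/A (Tv); 18:C/A (Tv); 20:A/C (Tv); 22:T/C (Ti); 25:C/G (Tv); 26:G/A (Ti); 30:A/G (Ti); 39:A/G (Ti); 40:C/T (Ti); 43:T/C (Ti); 45:T/C (Ti).
Of the 15 differences, 7 transitions and 8 transversions, so the answer is 8.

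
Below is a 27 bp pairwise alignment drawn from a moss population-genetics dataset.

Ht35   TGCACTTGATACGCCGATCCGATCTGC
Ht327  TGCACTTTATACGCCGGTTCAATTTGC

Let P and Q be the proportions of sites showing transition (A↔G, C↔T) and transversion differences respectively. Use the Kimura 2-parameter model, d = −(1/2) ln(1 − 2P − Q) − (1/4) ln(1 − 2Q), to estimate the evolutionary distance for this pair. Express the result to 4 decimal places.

Mismatches occur at site 8 (G→T, transversion), site 17 (A→G, transition), site 19 (C→T, transition), site 21 (G→A, transition), site 24 (C→T, transition).
Of the 5 differences, 4 transitions and 1 transversion over 27 sites: P = 4/27 = 0.148148, Q = 1/27 = 0.037037.
d = −0.5·ln(0.666667) − 0.25·ln(0.925926) = −0.5·(-0.405465) − 0.25·(-0.076961) = 0.2220.

0.2220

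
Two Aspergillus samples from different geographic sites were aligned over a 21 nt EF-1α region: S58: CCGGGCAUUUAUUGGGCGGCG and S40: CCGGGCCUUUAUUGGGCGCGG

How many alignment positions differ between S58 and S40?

3

The sequences differ at positions 7 (A/C), 19 (G/C), 20 (C/G).
That gives 3 mismatches out of 21 aligned sites, so the Hamming distance is 3.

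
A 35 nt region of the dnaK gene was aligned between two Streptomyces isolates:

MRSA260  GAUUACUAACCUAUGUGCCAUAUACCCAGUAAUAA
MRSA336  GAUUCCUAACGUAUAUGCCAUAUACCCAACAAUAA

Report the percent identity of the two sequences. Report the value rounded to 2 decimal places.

85.71%

The sequences differ at positions 5 (A/C), 11 (C/G), 15 (G/A), 29 (G/A), 30 (U/C).
30 of the 35 sites match, so the percent identity is 30/35 × 100 = 85.71%.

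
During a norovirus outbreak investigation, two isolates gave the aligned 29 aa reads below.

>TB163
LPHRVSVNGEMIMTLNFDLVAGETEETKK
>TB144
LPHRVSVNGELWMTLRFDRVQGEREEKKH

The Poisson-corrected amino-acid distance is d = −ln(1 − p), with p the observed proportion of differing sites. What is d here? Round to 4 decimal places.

Mismatches occur at site 11 (M↔L), site 12 (I↔W), site 16 (N↔R), site 19 (L↔R), site 21 (A↔Q), site 24 (T↔R), site 27 (T↔K), site 29 (K↔H).
p = 8/29 = 0.275862.
d = −ln(1 − 0.275862) = −ln(0.724138) = 0.3228.

0.3228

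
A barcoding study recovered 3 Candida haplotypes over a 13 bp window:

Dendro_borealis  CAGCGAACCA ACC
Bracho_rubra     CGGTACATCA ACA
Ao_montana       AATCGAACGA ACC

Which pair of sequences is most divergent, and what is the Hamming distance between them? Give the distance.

9

Pairwise Hamming distances:
  Dendro_borealis vs Bracho_rubra: 6
  Dendro_borealis vs Ao_montana: 3
  Bracho_rubra vs Ao_montana: 9
The largest is 9, between Bracho_rubra and Ao_montana.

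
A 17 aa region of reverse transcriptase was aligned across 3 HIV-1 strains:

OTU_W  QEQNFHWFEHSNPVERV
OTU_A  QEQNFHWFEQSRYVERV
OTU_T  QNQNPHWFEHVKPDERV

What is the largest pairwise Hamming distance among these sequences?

7

Pairwise Hamming distances:
  OTU_W vs OTU_A: 3
  OTU_W vs OTU_T: 5
  OTU_A vs OTU_T: 7
The largest is 7, between OTU_A and OTU_T.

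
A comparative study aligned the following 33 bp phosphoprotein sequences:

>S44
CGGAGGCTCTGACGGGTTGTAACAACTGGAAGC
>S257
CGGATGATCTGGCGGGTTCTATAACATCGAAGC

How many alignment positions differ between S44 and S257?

Differing sites — 5:G/T; 7:C/A; 12:A/G; 19:G/C; 22:A/T; 23:C/A; 25:A/C; 26:C/A; 28:G/C.
That gives 9 mismatches out of 33 aligned sites, so the Hamming distance is 9.

9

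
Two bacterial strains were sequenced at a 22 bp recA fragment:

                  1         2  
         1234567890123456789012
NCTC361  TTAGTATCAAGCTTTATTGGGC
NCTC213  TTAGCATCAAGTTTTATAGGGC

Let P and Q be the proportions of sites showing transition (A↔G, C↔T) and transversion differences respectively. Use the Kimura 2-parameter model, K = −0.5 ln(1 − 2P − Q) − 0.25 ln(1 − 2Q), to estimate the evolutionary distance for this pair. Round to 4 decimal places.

Differing sites — 5:T/C (Ti); 12:C/T (Ti); 18:T/A (Tv).
Of the 3 differences, 2 transitions and 1 transversion over 22 sites: P = 2/22 = 0.090909, Q = 1/22 = 0.045455.
d = −0.5·ln(0.772727) − 0.25·ln(0.909090) = −0.5·(-0.257829) − 0.25·(-0.095311) = 0.1527.

0.1527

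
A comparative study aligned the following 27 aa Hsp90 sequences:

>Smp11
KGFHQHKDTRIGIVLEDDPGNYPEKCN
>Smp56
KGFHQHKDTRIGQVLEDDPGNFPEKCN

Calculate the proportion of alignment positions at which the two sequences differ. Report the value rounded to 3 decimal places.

Differing sites — 13:I/Q; 22:Y/F.
There are 2 differences over 27 sites, so p = 2/27 = 0.074.

0.074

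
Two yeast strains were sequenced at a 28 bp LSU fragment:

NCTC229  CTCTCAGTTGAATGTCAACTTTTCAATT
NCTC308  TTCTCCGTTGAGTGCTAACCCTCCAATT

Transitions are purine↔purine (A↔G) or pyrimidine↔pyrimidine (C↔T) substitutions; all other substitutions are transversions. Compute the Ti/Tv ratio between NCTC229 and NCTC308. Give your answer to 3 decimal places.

Mismatches occur at site 1 (C→T, transition), site 6 (A→C, transversion), site 12 (A→G, transition), site 15 (T→C, transition), site 16 (C→T, transition), site 20 (T→C, transition), site 21 (T→C, transition), site 23 (T→C, transition).
Of the 8 differences, 7 transitions and 1 transversion, so Ti/Tv = 7/1 = 7.000.

7.000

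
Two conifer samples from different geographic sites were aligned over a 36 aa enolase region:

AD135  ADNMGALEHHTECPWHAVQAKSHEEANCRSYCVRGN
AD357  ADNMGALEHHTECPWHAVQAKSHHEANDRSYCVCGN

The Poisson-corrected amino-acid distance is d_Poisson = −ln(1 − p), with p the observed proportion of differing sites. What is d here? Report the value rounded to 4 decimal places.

Mismatches occur at site 24 (E↔H), site 28 (C↔D), site 34 (R↔C).
p = 3/36 = 0.083333.
d = −ln(1 − 0.083333) = −ln(0.916667) = 0.0870.

0.0870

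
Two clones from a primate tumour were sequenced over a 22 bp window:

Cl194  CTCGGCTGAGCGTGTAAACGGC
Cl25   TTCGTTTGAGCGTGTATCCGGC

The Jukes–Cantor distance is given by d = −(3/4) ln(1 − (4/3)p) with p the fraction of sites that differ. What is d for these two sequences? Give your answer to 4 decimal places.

0.2708

Mismatches occur at site 1 (C↔T), site 5 (G↔T), site 6 (C↔T), site 17 (A↔T), site 18 (A↔C).
p = 5/22 = 0.227273.
d = −0.75 · ln(1 − (4/3)·0.227273) = −0.75 · ln(0.696969) = −0.75 · (-0.361014) = 0.2708.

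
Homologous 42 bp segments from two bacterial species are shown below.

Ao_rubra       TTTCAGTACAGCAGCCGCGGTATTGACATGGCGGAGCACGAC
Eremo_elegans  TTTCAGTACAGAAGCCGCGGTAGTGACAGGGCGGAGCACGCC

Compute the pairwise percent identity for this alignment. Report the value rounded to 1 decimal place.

Differing sites — 12:C/A; 23:T/G; 29:T/G; 41:A/C.
38 of the 42 sites match, so the percent identity is 38/42 × 100 = 90.5%.

90.5%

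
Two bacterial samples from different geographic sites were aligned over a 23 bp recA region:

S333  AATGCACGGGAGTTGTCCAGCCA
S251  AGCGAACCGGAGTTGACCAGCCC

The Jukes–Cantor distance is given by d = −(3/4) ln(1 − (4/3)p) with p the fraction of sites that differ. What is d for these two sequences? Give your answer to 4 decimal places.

Mismatches occur at site 2 (A↔G), site 3 (T↔C), site 5 (C↔A), site 8 (G↔C), site 16 (T↔A), site 23 (A↔C).
p = 6/23 = 0.260870.
d = −0.75 · ln(1 − (4/3)·0.260870) = −0.75 · ln(0.652173) = −0.75 · (-0.427445) = 0.3206.

0.3206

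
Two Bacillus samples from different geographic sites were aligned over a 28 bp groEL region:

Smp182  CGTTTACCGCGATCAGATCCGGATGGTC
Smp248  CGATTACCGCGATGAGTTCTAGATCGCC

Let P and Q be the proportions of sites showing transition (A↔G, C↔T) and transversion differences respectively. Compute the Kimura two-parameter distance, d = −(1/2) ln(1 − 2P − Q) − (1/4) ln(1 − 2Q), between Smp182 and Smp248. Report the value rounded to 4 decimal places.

0.3050

The sequences differ at positions 3 (T/A, transversion), 14 (C/G, transversion), 17 (A/T, transversion), 20 (C/T, transition), 21 (G/A, transition), 25 (G/C, transversion), 27 (T/C, transition).
Of the 7 differences, 3 transitions and 4 transversions over 28 sites: P = 3/28 = 0.107143, Q = 4/28 = 0.142857.
d = −0.5·ln(0.642857) − 0.25·ln(0.714286) = −0.5·(-0.441833) − 0.25·(-0.336472) = 0.3050.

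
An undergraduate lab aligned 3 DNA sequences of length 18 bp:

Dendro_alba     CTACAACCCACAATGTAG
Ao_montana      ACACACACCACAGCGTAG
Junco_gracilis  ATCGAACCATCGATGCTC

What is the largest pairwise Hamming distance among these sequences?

13

Pairwise Hamming distances:
  Dendro_alba vs Ao_montana: 6
  Dendro_alba vs Junco_gracilis: 9
  Ao_montana vs Junco_gracilis: 13
The largest is 13, between Ao_montana and Junco_gracilis.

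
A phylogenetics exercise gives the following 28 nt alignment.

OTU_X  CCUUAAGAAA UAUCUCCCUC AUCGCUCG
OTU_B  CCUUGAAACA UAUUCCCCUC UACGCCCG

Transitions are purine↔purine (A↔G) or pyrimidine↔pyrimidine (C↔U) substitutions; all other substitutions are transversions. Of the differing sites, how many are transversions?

The sequences differ at positions 5 (A/G, transition), 7 (G/A, transition), 9 (A/C, transversion), 14 (C/U, transition), 15 (U/C, transition), 21 (A/U, transversion), 22 (U/A, transversion), 26 (U/C, transition).
Of the 8 differences, 5 transitions and 3 transversions, so the answer is 3.

3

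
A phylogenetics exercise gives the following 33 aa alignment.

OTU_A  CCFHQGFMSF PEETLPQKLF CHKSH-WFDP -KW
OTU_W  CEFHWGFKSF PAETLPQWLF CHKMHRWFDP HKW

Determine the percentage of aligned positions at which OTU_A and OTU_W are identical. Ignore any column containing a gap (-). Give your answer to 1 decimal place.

80.6%

Excluding the 2 gap columns leaves 31 comparable sites.
Differing sites — 2:C/E; 5:Q/W; 8:M/K; 12:E/A; 18:K/W; 24:S/M.
25 of the 31 comparable sites match, so the percent identity is 25/31 × 100 = 80.6%.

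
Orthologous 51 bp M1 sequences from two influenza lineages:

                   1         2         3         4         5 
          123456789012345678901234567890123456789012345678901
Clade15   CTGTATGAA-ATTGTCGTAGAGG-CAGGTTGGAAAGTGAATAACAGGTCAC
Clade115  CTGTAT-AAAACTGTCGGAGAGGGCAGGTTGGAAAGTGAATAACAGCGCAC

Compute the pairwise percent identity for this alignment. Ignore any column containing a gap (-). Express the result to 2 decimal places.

91.67%

Excluding the 3 gap columns leaves 48 comparable sites.
Mismatches occur at site 12 (T/C), site 18 (T/G), site 47 (G/C), site 48 (T/G).
44 of the 48 comparable sites match, so the percent identity is 44/48 × 100 = 91.67%.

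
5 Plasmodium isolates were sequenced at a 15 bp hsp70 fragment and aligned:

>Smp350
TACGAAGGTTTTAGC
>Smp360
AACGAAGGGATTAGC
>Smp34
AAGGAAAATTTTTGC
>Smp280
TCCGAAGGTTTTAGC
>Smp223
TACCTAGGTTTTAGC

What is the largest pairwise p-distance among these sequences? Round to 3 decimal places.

0.467

Pairwise Hamming distances:
  Smp350 vs Smp360: 3
  Smp350 vs Smp34: 5
  Smp350 vs Smp280: 1
  Smp350 vs Smp223: 2
  Smp360 vs Smp34: 6
  Smp360 vs Smp280: 4
  Smp360 vs Smp223: 5
  Smp34 vs Smp280: 6
  Smp34 vs Smp223: 7
  Smp280 vs Smp223: 3
The largest is 7 mismatches, between Smp34 and Smp223; p = 7/15 = 0.467.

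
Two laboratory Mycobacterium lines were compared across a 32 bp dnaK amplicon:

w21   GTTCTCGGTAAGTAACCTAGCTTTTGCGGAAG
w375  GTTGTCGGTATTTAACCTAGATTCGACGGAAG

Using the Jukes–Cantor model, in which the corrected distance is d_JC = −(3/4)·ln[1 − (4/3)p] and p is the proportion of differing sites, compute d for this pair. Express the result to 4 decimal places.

0.2586

Mismatches occur at site 4 (C→G), site 11 (A→T), site 12 (G→T), site 21 (C→A), site 24 (T→C), site 25 (T→G), site 26 (G→A).
p = 7/32 = 0.218750.
d = −0.75 · ln(1 − (4/3)·0.218750) = −0.75 · ln(0.708333) = −0.75 · (-0.344841) = 0.2586.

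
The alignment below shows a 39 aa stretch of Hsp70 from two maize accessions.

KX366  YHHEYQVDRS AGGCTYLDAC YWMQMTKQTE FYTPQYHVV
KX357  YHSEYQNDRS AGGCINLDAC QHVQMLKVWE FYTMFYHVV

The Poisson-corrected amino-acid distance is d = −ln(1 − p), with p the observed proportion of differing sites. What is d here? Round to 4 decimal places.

The sequences differ at positions 3 (H/S), 7 (V/N), 15 (T/I), 16 (Y/N), 21 (Y/Q), 22 (W/H), 23 (M/V), 26 (T/L), 28 (Q/V), 29 (T/W), 34 (P/M), 35 (Q/F).
p = 12/39 = 0.307692.
d = −ln(1 − 0.307692) = −ln(0.692308) = 0.3677.

0.3677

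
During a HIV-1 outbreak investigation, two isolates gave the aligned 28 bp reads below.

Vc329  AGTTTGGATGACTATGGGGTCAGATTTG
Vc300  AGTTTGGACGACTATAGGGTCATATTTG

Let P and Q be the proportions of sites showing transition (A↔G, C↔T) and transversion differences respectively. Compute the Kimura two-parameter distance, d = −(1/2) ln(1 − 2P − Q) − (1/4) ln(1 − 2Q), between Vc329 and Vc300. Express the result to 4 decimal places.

The sequences differ at positions 9 (T/C, transition), 16 (G/A, transition), 23 (G/T, transversion).
Of the 3 differences, 2 transitions and 1 transversion over 28 sites: P = 2/28 = 0.071429, Q = 1/28 = 0.035714.
d = −0.5·ln(0.821428) − 0.25·ln(0.928572) = −0.5·(-0.196711) − 0.25·(-0.074107) = 0.1169.

0.1169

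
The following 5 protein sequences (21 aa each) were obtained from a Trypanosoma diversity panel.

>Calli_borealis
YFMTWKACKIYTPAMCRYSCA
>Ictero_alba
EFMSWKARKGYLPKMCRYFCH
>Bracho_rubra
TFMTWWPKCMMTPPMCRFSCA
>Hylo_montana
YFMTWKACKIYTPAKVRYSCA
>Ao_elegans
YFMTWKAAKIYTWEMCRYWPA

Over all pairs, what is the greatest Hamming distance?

13

Pairwise Hamming distances:
  Calli_borealis vs Ictero_alba: 8
  Calli_borealis vs Bracho_rubra: 9
  Calli_borealis vs Hylo_montana: 2
  Calli_borealis vs Ao_elegans: 5
  Ictero_alba vs Bracho_rubra: 13
  Ictero_alba vs Hylo_montana: 10
  Ictero_alba vs Ao_elegans: 10
  Bracho_rubra vs Hylo_montana: 11
  Bracho_rubra vs Ao_elegans: 12
  Hylo_montana vs Ao_elegans: 7
The largest is 13, between Ictero_alba and Bracho_rubra.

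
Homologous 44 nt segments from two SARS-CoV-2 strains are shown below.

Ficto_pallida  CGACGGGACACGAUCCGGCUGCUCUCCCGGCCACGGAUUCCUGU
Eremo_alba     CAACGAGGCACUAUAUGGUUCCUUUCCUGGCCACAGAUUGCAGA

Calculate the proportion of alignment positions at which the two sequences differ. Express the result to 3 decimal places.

0.318

Differing sites — 2:G/A; 6:G/A; 8:A/G; 12:G/U; 15:C/A; 16:C/U; 19:C/U; 21:G/C; 24:C/U; 28:C/U; 35:G/A; 40:C/G; 42:U/A; 44:U/A.
There are 14 differences over 44 sites, so p = 14/44 = 0.318.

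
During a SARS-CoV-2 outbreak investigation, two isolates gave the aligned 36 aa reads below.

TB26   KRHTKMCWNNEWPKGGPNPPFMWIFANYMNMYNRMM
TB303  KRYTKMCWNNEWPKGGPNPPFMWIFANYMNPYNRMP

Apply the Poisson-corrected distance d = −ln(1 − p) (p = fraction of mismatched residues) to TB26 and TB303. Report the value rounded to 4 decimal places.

Differing sites — 3:H/Y; 31:M/P; 36:M/P.
p = 3/36 = 0.083333.
d = −ln(1 − 0.083333) = −ln(0.916667) = 0.0870.

0.0870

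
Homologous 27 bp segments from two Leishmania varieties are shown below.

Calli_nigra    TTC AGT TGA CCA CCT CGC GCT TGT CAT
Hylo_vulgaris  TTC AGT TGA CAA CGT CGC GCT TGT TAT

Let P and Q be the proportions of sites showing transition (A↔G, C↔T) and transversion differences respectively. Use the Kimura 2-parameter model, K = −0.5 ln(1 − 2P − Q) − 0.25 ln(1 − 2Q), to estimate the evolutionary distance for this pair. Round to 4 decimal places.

0.1203

Differing sites — 11:C/A (Tv); 14:C/G (Tv); 25:C/T (Ti).
Of the 3 differences, 1 transition and 2 transversions over 27 sites: P = 1/27 = 0.037037, Q = 2/27 = 0.074074.
d = −0.5·ln(0.851852) − 0.25·ln(0.851852) = −0.5·(-0.160342) − 0.25·(-0.160342) = 0.1203.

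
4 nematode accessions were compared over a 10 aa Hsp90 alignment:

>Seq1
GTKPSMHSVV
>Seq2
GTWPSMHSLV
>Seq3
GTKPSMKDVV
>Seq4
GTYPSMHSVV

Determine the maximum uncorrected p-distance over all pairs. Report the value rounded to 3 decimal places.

0.400

Pairwise Hamming distances:
  Seq1 vs Seq2: 2
  Seq1 vs Seq3: 2
  Seq1 vs Seq4: 1
  Seq2 vs Seq3: 4
  Seq2 vs Seq4: 2
  Seq3 vs Seq4: 3
The largest is 4 mismatches, between Seq2 and Seq3; p = 4/10 = 0.400.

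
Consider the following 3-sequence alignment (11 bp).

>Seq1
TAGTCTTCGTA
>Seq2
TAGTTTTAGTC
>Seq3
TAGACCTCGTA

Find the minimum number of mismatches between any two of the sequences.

2

Pairwise Hamming distances:
  Seq1 vs Seq2: 3
  Seq1 vs Seq3: 2
  Seq2 vs Seq3: 5
The smallest is 2, between Seq1 and Seq3.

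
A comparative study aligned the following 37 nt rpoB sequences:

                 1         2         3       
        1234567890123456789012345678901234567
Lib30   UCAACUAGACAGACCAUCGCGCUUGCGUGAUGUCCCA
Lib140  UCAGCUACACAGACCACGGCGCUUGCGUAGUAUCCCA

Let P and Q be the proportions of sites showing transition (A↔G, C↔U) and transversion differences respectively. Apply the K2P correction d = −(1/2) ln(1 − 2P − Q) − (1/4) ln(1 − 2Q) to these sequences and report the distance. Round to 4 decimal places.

0.2246

Mismatches occur at site 4 (A↔G, transition), site 8 (G↔C, transversion), site 17 (U↔C, transition), site 18 (C↔G, transversion), site 29 (G↔A, transition), site 30 (A↔G, transition), site 32 (G↔A, transition).
Of the 7 differences, 5 transitions and 2 transversions over 37 sites: P = 5/37 = 0.135135, Q = 2/37 = 0.054054.
d = −0.5·ln(0.675676) − 0.25·ln(0.891892) = −0.5·(-0.392042) − 0.25·(-0.114410) = 0.2246.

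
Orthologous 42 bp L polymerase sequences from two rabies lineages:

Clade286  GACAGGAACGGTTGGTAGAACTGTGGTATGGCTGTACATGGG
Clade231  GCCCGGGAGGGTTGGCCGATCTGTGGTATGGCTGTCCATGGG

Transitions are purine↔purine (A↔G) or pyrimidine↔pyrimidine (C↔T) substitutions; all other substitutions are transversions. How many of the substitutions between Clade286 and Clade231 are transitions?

The sequences differ at positions 2 (A/C, transversion), 4 (A/C, transversion), 7 (A/G, transition), 9 (C/G, transversion), 16 (T/C, transition), 17 (A/C, transversion), 20 (A/T, transversion), 36 (A/C, transversion).
Of the 8 differences, 2 transitions and 6 transversions, so the answer is 2.

2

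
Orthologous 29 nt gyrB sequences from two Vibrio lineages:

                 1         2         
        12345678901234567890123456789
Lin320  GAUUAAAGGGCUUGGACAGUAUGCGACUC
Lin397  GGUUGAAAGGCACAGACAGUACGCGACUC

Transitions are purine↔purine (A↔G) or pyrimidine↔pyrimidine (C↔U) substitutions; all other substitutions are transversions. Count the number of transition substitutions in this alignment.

6

The sequences differ at positions 2 (A/G, transition), 5 (A/G, transition), 8 (G/A, transition), 12 (U/A, transversion), 13 (U/C, transition), 14 (G/A, transition), 22 (U/C, transition).
Of the 7 differences, 6 transitions and 1 transversion, so the answer is 6.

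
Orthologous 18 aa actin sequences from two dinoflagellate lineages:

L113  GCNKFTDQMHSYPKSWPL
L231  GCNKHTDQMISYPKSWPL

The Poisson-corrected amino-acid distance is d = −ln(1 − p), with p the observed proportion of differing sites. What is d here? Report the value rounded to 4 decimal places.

Mismatches occur at site 5 (F→H), site 10 (H→I).
p = 2/18 = 0.111111.
d = −ln(1 − 0.111111) = −ln(0.888889) = 0.1178.

0.1178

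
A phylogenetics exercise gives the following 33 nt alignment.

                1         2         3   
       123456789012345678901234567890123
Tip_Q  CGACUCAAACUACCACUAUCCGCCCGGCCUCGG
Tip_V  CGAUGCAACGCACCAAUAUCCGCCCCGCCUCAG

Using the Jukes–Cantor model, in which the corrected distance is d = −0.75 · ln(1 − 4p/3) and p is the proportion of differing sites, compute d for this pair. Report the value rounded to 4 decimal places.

0.2928

The sequences differ at positions 4 (C/U), 5 (U/G), 9 (A/C), 10 (C/G), 11 (U/C), 16 (C/A), 26 (G/C), 32 (G/A).
p = 8/33 = 0.242424.
d = −0.75 · ln(1 − (4/3)·0.242424) = −0.75 · ln(0.676768) = −0.75 · (-0.390427) = 0.2928.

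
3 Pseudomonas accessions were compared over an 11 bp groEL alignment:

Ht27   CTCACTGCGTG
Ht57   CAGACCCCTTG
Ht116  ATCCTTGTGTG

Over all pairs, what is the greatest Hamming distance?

9

Pairwise Hamming distances:
  Ht27 vs Ht57: 5
  Ht27 vs Ht116: 4
  Ht57 vs Ht116: 9
The largest is 9, between Ht57 and Ht116.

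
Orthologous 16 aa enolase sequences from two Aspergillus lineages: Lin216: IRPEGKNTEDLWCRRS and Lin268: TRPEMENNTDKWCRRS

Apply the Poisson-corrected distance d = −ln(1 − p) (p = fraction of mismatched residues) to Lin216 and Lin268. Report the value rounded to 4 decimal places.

0.4700

Mismatches occur at site 1 (I→T), site 5 (G→M), site 6 (K→E), site 8 (T→N), site 9 (E→T), site 11 (L→K).
p = 6/16 = 0.375000.
d = −ln(1 − 0.375000) = −ln(0.625000) = 0.4700.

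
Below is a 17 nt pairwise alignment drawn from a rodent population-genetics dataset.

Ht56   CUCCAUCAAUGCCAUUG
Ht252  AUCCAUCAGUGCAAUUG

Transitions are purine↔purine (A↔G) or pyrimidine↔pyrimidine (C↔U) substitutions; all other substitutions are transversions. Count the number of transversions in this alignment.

2

Differing sites — 1:C/A (Tv); 9:A/G (Ti); 13:C/A (Tv).
Of the 3 differences, 1 transition and 2 transversions, so the answer is 2.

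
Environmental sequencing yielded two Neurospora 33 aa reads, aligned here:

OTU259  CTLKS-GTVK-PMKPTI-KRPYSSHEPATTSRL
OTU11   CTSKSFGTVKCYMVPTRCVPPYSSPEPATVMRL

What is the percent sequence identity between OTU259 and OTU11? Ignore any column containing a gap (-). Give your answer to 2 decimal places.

Excluding the 3 gap columns leaves 30 comparable sites.
Mismatches occur at site 3 (L/S), site 12 (P/Y), site 14 (K/V), site 17 (I/R), site 19 (K/V), site 20 (R/P), site 25 (H/P), site 30 (T/V), site 31 (S/M).
21 of the 30 comparable sites match, so the percent identity is 21/30 × 100 = 70.00%.

70.00%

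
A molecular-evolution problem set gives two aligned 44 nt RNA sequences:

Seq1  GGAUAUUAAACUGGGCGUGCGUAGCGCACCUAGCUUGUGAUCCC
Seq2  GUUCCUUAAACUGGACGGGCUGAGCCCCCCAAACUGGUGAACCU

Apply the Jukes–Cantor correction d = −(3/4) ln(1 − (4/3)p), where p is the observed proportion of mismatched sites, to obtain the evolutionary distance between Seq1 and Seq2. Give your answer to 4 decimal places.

0.4546

Differing sites — 2:G/U; 3:A/U; 4:U/C; 5:A/C; 15:G/A; 18:U/G; 21:G/U; 22:U/G; 26:G/C; 28:A/C; 31:U/A; 33:G/A; 36:U/G; 41:U/A; 44:C/U.
p = 15/44 = 0.340909.
d = −0.75 · ln(1 − (4/3)·0.340909) = −0.75 · ln(0.545455) = −0.75 · (-0.606135) = 0.4546.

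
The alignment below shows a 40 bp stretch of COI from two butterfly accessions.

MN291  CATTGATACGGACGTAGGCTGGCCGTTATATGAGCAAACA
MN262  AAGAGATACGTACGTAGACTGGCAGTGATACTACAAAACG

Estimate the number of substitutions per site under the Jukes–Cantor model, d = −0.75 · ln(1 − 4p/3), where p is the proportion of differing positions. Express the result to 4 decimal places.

Mismatches occur at site 1 (C/A), site 3 (T/G), site 4 (T/A), site 11 (G/T), site 18 (G/A), site 24 (C/A), site 27 (T/G), site 31 (T/C), site 32 (G/T), site 34 (G/C), site 35 (C/A), site 40 (A/G).
p = 12/40 = 0.300000.
d = −0.75 · ln(1 − (4/3)·0.300000) = −0.75 · ln(0.600000) = −0.75 · (-0.510826) = 0.3831.

0.3831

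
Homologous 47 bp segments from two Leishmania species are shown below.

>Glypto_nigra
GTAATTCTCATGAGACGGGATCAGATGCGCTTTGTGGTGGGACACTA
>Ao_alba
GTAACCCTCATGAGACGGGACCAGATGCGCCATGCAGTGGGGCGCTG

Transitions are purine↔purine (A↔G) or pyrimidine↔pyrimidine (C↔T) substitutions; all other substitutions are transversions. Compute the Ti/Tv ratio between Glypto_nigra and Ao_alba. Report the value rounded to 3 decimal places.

Differing sites — 5:T/C (Ti); 6:T/C (Ti); 21:T/C (Ti); 31:T/C (Ti); 32:T/A (Tv); 35:T/C (Ti); 36:G/A (Ti); 42:A/G (Ti); 44:A/G (Ti); 47:A/G (Ti).
Of the 10 differences, 9 transitions and 1 transversion, so Ti/Tv = 9/1 = 9.000.

9.000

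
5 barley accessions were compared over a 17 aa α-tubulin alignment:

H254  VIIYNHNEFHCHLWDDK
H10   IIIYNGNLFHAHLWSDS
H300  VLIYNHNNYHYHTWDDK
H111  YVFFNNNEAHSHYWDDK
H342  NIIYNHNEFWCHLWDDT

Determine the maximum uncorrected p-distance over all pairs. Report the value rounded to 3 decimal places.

0.647

Pairwise Hamming distances:
  H254 vs H10: 6
  H254 vs H300: 5
  H254 vs H111: 8
  H254 vs H342: 3
  H10 vs H300: 9
  H10 vs H111: 11
  H10 vs H342: 7
  H300 vs H111: 9
  H300 vs H342: 8
  H111 vs H342: 10
The largest is 11 mismatches, between H10 and H111; p = 11/17 = 0.647.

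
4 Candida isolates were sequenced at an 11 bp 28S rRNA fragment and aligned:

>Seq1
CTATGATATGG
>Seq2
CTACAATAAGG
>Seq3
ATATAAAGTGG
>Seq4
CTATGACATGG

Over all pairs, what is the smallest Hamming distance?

1

Pairwise Hamming distances:
  Seq1 vs Seq2: 3
  Seq1 vs Seq3: 4
  Seq1 vs Seq4: 1
  Seq2 vs Seq3: 5
  Seq2 vs Seq4: 4
  Seq3 vs Seq4: 4
The smallest is 1, between Seq1 and Seq4.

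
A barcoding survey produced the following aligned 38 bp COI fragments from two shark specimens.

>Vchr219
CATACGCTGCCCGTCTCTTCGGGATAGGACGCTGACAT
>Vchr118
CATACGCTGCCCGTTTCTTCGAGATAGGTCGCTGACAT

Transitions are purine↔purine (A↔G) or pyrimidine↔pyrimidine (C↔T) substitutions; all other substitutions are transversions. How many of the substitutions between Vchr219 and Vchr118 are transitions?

Differing sites — 15:C/T (Ti); 22:G/A (Ti); 29:A/T (Tv).
Of the 3 differences, 2 transitions and 1 transversion, so the answer is 2.

2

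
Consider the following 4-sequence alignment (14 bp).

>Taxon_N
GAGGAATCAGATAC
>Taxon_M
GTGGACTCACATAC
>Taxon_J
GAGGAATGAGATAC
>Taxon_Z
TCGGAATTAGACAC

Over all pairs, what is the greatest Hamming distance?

Pairwise Hamming distances:
  Taxon_N vs Taxon_M: 3
  Taxon_N vs Taxon_J: 1
  Taxon_N vs Taxon_Z: 4
  Taxon_M vs Taxon_J: 4
  Taxon_M vs Taxon_Z: 6
  Taxon_J vs Taxon_Z: 4
The largest is 6, between Taxon_M and Taxon_Z.

6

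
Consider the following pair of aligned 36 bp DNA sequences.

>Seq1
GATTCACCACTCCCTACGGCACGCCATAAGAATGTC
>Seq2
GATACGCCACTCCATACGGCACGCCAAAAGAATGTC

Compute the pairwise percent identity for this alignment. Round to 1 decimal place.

Mismatches occur at site 4 (T→A), site 6 (A→G), site 14 (C→A), site 27 (T→A).
32 of the 36 sites match, so the percent identity is 32/36 × 100 = 88.9%.

88.9%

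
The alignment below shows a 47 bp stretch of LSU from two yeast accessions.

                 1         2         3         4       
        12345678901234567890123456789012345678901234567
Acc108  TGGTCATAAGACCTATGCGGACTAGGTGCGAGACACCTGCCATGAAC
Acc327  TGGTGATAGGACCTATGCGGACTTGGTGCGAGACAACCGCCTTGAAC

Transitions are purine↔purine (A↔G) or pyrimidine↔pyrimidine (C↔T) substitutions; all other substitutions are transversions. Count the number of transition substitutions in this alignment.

Mismatches occur at site 5 (C/G, transversion), site 9 (A/G, transition), site 24 (A/T, transversion), site 36 (C/A, transversion), site 38 (T/C, transition), site 42 (A/T, transversion).
Of the 6 differences, 2 transitions and 4 transversions, so the answer is 2.

2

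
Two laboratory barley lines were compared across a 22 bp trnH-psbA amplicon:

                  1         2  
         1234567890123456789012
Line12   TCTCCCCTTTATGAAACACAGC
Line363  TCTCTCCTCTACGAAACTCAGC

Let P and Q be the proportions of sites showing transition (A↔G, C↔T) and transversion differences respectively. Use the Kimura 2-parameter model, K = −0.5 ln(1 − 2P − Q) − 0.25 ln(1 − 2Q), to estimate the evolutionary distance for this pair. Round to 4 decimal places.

Mismatches occur at site 5 (C↔T, transition), site 9 (T↔C, transition), site 12 (T↔C, transition), site 18 (A↔T, transversion).
Of the 4 differences, 3 transitions and 1 transversion over 22 sites: P = 3/22 = 0.136364, Q = 1/22 = 0.045455.
d = −0.5·ln(0.681817) − 0.25·ln(0.909090) = −0.5·(-0.382994) − 0.25·(-0.095311) = 0.2153.

0.2153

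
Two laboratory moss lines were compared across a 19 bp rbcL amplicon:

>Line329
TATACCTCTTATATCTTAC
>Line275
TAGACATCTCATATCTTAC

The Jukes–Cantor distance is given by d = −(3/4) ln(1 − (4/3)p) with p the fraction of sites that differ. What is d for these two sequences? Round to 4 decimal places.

Differing sites — 3:T/G; 6:C/A; 10:T/C.
p = 3/19 = 0.157895.
d = −0.75 · ln(1 − (4/3)·0.157895) = −0.75 · ln(0.789473) = −0.75 · (-0.236390) = 0.1773.

0.1773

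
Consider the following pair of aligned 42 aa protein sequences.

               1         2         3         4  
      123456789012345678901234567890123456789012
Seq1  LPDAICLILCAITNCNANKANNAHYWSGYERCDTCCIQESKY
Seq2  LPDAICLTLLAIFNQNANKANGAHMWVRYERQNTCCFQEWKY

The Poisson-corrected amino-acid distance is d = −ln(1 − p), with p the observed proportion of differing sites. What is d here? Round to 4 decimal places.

The sequences differ at positions 8 (I/T), 10 (C/L), 13 (T/F), 15 (C/Q), 22 (N/G), 25 (Y/M), 27 (S/V), 28 (G/R), 32 (C/Q), 33 (D/N), 37 (I/F), 40 (S/W).
p = 12/42 = 0.285714.
d = −ln(1 − 0.285714) = −ln(0.714286) = 0.3365.

0.3365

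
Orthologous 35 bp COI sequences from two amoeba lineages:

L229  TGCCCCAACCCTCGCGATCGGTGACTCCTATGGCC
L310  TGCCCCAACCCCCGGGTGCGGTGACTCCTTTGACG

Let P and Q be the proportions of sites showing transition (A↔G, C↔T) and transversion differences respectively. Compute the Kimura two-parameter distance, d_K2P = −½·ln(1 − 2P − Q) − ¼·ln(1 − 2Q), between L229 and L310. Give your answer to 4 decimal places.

The sequences differ at positions 12 (T/C, transition), 15 (C/G, transversion), 17 (A/T, transversion), 18 (T/G, transversion), 30 (A/T, transversion), 33 (G/A, transition), 35 (C/G, transversion).
Of the 7 differences, 2 transitions and 5 transversions over 35 sites: P = 2/35 = 0.057143, Q = 5/35 = 0.142857.
d = −0.5·ln(0.742857) − 0.25·ln(0.714286) = −0.5·(-0.297252) − 0.25·(-0.336472) = 0.2327.

0.2327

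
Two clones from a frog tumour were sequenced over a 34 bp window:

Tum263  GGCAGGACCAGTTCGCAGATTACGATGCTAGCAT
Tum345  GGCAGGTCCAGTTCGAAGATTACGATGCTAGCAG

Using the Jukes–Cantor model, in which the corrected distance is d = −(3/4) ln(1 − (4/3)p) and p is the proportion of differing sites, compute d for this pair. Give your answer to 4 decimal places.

The sequences differ at positions 7 (A/T), 16 (C/A), 34 (T/G).
p = 3/34 = 0.088235.
d = −0.75 · ln(1 − (4/3)·0.088235) = −0.75 · ln(0.882353) = −0.75 · (-0.125163) = 0.0939.

0.0939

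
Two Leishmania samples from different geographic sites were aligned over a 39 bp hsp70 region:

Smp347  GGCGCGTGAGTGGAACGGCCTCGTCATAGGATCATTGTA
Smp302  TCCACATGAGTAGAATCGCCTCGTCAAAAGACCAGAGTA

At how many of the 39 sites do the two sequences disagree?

The sequences differ at positions 1 (G/T), 2 (G/C), 4 (G/A), 6 (G/A), 12 (G/A), 16 (C/T), 17 (G/C), 27 (T/A), 29 (G/A), 32 (T/C), 35 (T/G), 36 (T/A).
That gives 12 mismatches out of 39 aligned sites, so the Hamming distance is 12.

12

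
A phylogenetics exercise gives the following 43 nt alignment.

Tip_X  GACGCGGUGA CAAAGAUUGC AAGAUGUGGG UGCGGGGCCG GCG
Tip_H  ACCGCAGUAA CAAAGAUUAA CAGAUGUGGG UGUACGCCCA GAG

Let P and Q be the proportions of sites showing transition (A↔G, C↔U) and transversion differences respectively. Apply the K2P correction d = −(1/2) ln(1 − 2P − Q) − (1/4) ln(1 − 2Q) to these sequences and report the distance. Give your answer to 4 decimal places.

0.3947

Mismatches occur at site 1 (G↔A, transition), site 2 (A↔C, transversion), site 6 (G↔A, transition), site 9 (G↔A, transition), site 19 (G↔A, transition), site 20 (C↔A, transversion), site 21 (A↔C, transversion), site 33 (C↔U, transition), site 34 (G↔A, transition), site 35 (G↔C, transversion), site 37 (G↔C, transversion), site 40 (G↔A, transition), site 42 (C↔A, transversion).
Of the 13 differences, 7 transitions and 6 transversions over 43 sites: P = 7/43 = 0.162791, Q = 6/43 = 0.139535.
d = −0.5·ln(0.534883) − 0.25·ln(0.720930) = −0.5·(-0.625707) − 0.25·(-0.327213) = 0.3947.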